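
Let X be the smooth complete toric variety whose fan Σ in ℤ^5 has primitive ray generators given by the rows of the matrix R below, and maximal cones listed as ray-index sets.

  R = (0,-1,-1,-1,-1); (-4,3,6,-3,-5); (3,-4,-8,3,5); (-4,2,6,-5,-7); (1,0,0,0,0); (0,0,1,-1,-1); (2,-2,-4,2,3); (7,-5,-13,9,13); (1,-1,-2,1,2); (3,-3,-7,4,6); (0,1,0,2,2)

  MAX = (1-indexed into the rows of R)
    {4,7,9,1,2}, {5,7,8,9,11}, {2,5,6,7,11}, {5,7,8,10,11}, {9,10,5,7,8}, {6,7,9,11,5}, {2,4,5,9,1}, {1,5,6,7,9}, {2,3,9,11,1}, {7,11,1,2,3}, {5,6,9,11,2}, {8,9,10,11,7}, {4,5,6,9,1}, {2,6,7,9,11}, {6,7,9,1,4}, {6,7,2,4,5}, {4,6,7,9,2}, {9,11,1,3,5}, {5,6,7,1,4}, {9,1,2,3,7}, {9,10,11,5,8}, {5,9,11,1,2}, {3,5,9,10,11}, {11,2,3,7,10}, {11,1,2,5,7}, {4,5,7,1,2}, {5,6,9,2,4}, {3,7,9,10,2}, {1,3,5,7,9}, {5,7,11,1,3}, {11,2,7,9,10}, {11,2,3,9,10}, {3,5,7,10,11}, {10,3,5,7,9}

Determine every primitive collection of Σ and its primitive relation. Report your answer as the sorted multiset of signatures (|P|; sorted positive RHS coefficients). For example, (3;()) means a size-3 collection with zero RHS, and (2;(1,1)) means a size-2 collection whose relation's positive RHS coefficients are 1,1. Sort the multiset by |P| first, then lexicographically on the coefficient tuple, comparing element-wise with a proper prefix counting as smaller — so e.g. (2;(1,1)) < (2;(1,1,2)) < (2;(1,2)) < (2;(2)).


20 minimal non-faces of Δ(Σ) (on 11 rays):

  P = {1,10}:  v_{1} + v_{10} = v_{3}  →  sig = (2;(1))
  P = {4,8}:  v_{4} + v_{8} = v_{10}  →  sig = (2;(1))
  P = {4,11}:  v_{4} + v_{11} = v_{2}  →  sig = (2;(1))
  P = {2,8}:  v_{2} + v_{8} = v_{10} + v_{11}  →  sig = (2;(1,1))
  P = {6,10}:  v_{6} + v_{10} = v_{7} + v_{9}  →  sig = (2;(1,1))
  P = {3,6}:  v_{3} + v_{6} = v_{1} + v_{7} + v_{9}  →  sig = (2;(1,1,1))
  P = {4,10}:  v_{4} + v_{10} = v_{1} + v_{2} + v_{7} + v_{9}  →  sig = (2;(1,1,1,1))
  P = {3,4}:  v_{3} + v_{4} = 2·v_{1} + v_{2} + v_{7} + v_{9}  →  sig = (2;(1,1,1,2))
  P = {6,8}:  v_{6} + v_{8} = v_{5} + 2·v_{7} + 2·v_{9} + v_{11}  →  sig = (2;(1,1,2,2))
  P = {1,8}:  v_{1} + v_{8} = v_{5} + 2·v_{10}  →  sig = (2;(1,2))
  P = {3,8}:  v_{3} + v_{8} = v_{5} + 3·v_{10}  →  sig = (2;(1,3))
  P = {1,6,11}:  v_{1} + v_{6} + v_{11} = 0  →  sig = (3;())
  P = {1,2,6}:  v_{1} + v_{2} + v_{6} = v_{4}  →  sig = (3;(1))
  P = {2,5,10}:  v_{2} + v_{5} + v_{10} = v_{1} + v_{11}  →  sig = (3;(1,1))
  P = {2,3,5}:  v_{2} + v_{3} + v_{5} = 2·v_{1} + v_{11}  →  sig = (3;(1,2))
  P = {2,5,7,9}:  v_{2} + v_{5} + v_{7} + v_{9} = 0  →  sig = (4;())
  P = {1,7,9,11}:  v_{1} + v_{7} + v_{9} + v_{11} = v_{10}  →  sig = (4;(1))
  P = {4,5,7,9}:  v_{4} + v_{5} + v_{7} + v_{9} = v_{1} + v_{6}  →  sig = (4;(1,1))
  P = {3,7,9,11}:  v_{3} + v_{7} + v_{9} + v_{11} = 2·v_{10}  →  sig = (4;(2))
  P = {5,7,9,10,11}:  v_{5} + v_{7} + v_{9} + v_{10} + v_{11} = v_{8}  →  sig = (5;(1))

Sorted signature multiset PRS(X):
[(2;(1)), (2;(1)), (2;(1)), (2;(1,1)), (2;(1,1)), (2;(1,1,1)), (2;(1,1,1,1)), (2;(1,1,1,2)), (2;(1,1,2,2)), (2;(1,2)), (2;(1,3)), (3;()), (3;(1)), (3;(1,1)), (3;(1,2)), (4;()), (4;(1)), (4;(1,1)), (4;(2)), (5;(1))]


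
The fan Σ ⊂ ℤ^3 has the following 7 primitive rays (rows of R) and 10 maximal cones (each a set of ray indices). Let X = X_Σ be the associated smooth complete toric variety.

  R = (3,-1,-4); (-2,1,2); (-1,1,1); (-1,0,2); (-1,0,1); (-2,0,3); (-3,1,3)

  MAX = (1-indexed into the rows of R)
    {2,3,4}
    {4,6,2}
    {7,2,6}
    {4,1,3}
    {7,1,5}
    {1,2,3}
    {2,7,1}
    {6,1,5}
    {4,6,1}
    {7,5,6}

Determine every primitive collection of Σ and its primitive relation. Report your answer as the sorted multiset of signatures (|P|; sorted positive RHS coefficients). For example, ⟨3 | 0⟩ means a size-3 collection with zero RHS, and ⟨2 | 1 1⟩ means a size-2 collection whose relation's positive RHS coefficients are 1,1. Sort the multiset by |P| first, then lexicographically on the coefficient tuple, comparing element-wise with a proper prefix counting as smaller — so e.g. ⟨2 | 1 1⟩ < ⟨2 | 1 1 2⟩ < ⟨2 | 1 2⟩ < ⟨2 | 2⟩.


Σ has 9 primitive collections:

  {2,5}:  v_{2} + v_{5} = v_{7} — sig = ⟨2 | 1⟩
  {3,5}:  v_{3} + v_{5} = v_{2} — sig = ⟨2 | 1⟩
  {4,5}:  v_{4} + v_{5} = v_{6} — sig = ⟨2 | 1⟩
  {3,6}:  v_{3} + v_{6} = v_{2} + v_{4} — sig = ⟨2 | 1 1⟩
  {4,7}:  v_{4} + v_{7} = v_{2} + v_{6} — sig = ⟨2 | 1 1⟩
  {3,7}:  v_{3} + v_{7} = 2·v_{2} — sig = ⟨2 | 2⟩
  {1,2,4}:  v_{1} + v_{2} + v_{4} = 0 — sig = ⟨3 | 0⟩
  {1,2,6}:  v_{1} + v_{2} + v_{6} = v_{5} — sig = ⟨3 | 1⟩
  {1,6,7}:  v_{1} + v_{6} + v_{7} = 2·v_{5} — sig = ⟨3 | 2⟩

so the primitive-relation signature multiset is
{ ⟨2 | 1⟩ ×3,  ⟨2 | 1 1⟩ ×2,  ⟨2 | 2⟩,  ⟨3 | 0⟩,  ⟨3 | 1⟩,  ⟨3 | 2⟩ }


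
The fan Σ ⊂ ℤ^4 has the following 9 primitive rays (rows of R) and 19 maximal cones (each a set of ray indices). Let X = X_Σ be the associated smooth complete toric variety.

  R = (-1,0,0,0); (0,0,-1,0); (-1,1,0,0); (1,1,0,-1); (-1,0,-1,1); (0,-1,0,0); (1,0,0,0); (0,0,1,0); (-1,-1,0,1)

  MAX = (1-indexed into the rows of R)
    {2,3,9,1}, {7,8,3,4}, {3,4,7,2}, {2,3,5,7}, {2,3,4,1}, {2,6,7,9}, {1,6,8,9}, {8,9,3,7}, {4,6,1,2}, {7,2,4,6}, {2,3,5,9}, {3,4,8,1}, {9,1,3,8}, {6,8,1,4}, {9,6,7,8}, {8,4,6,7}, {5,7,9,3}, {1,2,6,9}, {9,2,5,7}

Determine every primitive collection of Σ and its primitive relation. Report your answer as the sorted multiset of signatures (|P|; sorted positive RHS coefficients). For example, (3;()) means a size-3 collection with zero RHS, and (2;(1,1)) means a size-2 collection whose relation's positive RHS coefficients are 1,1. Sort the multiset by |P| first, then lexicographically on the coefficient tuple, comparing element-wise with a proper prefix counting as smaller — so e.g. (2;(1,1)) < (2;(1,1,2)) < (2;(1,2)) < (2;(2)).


Minimal non-faces — 9 found among 9 rays, 19 max cones:

  {1,7}:  v_{1} + v_{7} = 0  so sig = (2;())
  {2,8}:  v_{2} + v_{8} = 0  so sig = (2;())
  {4,9}:  v_{4} + v_{9} = 0  so sig = (2;())
  {3,6}:  v_{3} + v_{6} = v_{1}  so sig = (2;(1))
  {5,6}:  v_{5} + v_{6} = v_{2} + v_{9}  so sig = (2;(1,1))
  {1,5}:  v_{1} + v_{5} = v_{2} + v_{3} + v_{9}  so sig = (2;(1,1,1))
  {4,5}:  v_{4} + v_{5} = v_{2} + v_{3} + v_{7}  so sig = (2;(1,1,1))
  {5,8}:  v_{5} + v_{8} = v_{3} + v_{7} + v_{9}  so sig = (2;(1,1,1))
  {2,3,7,9}:  v_{2} + v_{3} + v_{7} + v_{9} = v_{5}  so sig = (4;(1))

Signatures (|P|; sorted positive RHS coefficients), sorted:
[(2;()), (2;()), (2;()), (2;(1)), (2;(1,1)), (2;(1,1,1)), (2;(1,1,1)), (2;(1,1,1)), (4;(1))]


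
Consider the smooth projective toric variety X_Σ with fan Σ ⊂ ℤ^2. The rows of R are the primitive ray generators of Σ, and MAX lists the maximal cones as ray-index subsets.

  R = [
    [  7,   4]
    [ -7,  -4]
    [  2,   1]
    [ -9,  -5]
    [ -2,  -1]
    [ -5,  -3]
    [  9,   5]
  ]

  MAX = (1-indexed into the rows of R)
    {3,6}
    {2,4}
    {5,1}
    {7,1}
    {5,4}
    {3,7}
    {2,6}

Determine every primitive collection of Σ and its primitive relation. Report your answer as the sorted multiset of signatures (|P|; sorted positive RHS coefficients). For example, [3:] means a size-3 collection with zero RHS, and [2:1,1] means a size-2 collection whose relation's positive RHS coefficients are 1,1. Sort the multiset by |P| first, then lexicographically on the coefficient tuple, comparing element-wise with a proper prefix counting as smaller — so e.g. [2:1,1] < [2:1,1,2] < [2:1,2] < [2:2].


14 minimal non-faces of Δ(Σ) (on 7 rays):

  P={1,2}:  v_{1} + v_{2} = 0  ⟹  sig = [2:]
  P={3,5}:  v_{3} + v_{5} = 0  ⟹  sig = [2:]
  P={4,7}:  v_{4} + v_{7} = 0  ⟹  sig = [2:]
  P={1,3}:  v_{1} + v_{3} = v_{7}  ⟹  sig = [2:1]
  P={1,4}:  v_{1} + v_{4} = v_{5}  ⟹  sig = [2:1]
  P={1,6}:  v_{1} + v_{6} = v_{3}  ⟹  sig = [2:1]
  P={2,3}:  v_{2} + v_{3} = v_{6}  ⟹  sig = [2:1]
  P={2,5}:  v_{2} + v_{5} = v_{4}  ⟹  sig = [2:1]
  P={2,7}:  v_{2} + v_{7} = v_{3}  ⟹  sig = [2:1]
  P={3,4}:  v_{3} + v_{4} = v_{2}  ⟹  sig = [2:1]
  P={5,6}:  v_{5} + v_{6} = v_{2}  ⟹  sig = [2:1]
  P={5,7}:  v_{5} + v_{7} = v_{1}  ⟹  sig = [2:1]
  P={4,6}:  v_{4} + v_{6} = 2·v_{2}  ⟹  sig = [2:2]
  P={6,7}:  v_{6} + v_{7} = 2·v_{3}  ⟹  sig = [2:2]

Signatures (|P|; sorted positive RHS coefficients), sorted:
    [2:]
    [2:]
    [2:]
    [2:1]
    [2:1]
    [2:1]
    [2:1]
    [2:1]
    [2:1]
    [2:1]
    [2:1]
    [2:1]
    [2:2]
    [2:2]


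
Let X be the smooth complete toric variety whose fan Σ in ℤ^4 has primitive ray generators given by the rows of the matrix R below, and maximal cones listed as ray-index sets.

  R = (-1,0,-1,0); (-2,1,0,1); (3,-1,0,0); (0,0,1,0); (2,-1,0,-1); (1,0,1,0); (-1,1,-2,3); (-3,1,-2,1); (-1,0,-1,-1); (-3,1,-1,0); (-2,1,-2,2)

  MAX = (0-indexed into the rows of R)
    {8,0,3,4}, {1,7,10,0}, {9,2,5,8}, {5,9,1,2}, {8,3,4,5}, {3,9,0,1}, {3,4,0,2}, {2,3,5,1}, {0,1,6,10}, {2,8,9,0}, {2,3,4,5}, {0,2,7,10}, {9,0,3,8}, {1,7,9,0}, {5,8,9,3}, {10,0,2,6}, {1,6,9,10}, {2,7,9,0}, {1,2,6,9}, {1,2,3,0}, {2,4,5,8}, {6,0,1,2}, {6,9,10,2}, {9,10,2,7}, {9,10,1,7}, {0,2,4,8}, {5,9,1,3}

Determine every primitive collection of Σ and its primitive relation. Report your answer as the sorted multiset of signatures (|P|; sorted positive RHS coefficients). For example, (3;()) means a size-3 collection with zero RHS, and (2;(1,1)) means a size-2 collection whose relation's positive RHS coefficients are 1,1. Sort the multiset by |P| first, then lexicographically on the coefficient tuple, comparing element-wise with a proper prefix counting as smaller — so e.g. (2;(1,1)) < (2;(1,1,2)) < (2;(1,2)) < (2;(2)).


24 collections generate NE(X_Σ); each relation:

  P = {0,5}:  v_{0} + v_{5} = 0 — sig = (2;())
  P = {1,4}:  v_{1} + v_{4} = 0 — sig = (2;())
  P = {1,8}:  v_{1} + v_{8} = v_{9} — sig = (2;(1))
  P = {4,9}:  v_{4} + v_{9} = v_{8} — sig = (2;(1))
  P = {3,7}:  v_{3} + v_{7} = v_{0} + v_{1} — sig = (2;(1,1))
  P = {4,6}:  v_{4} + v_{6} = v_{2} + v_{10} — sig = (2;(1,1))
  P = {4,10}:  v_{4} + v_{10} = v_{2} + v_{7} — sig = (2;(1,1))
  P = {4,7}:  v_{4} + v_{7} = v_{0} + v_{2} + v_{9} — sig = (2;(1,1,1))
  P = {5,7}:  v_{5} + v_{7} = v_{1} + v_{2} + v_{9} — sig = (2;(1,1,1))
  P = {6,8}:  v_{6} + v_{8} = v_{2} + v_{9} + v_{10} — sig = (2;(1,1,1))
  P = {8,10}:  v_{8} + v_{10} = v_{2} + v_{7} + v_{9} — sig = (2;(1,1,1))
  P = {3,10}:  v_{3} + v_{10} = v_{0} + 2·v_{1} + v_{2} — sig = (2;(1,1,2))
  P = {7,8}:  v_{7} + v_{8} = v_{0} + v_{2} + 2·v_{9} — sig = (2;(1,1,2))
  P = {5,10}:  v_{5} + v_{10} = 2·v_{1} + 2·v_{2} + v_{9} — sig = (2;(1,2,2))
  P = {3,6}:  v_{3} + v_{6} = v_{0} + 3·v_{1} + 2·v_{2} — sig = (2;(1,2,3))
  P = {5,6}:  v_{5} + v_{6} = 3·v_{1} + 3·v_{2} + v_{9} — sig = (2;(1,3,3))
  P = {6,7}:  v_{6} + v_{7} = 2·v_{10} — sig = (2;(2))
  P = {2,3,9}:  v_{2} + v_{3} + v_{9} = 0 — sig = (3;())
  P = {1,2,7}:  v_{1} + v_{2} + v_{7} = v_{10} — sig = (3;(1))
  P = {1,2,10}:  v_{1} + v_{2} + v_{10} = v_{6} — sig = (3;(1))
  P = {2,3,8}:  v_{2} + v_{3} + v_{8} = v_{4} — sig = (3;(1))
  P = {0,6,9}:  v_{0} + v_{6} + v_{9} = v_{7} + v_{10} — sig = (3;(1,1))
  P = {0,9,10}:  v_{0} + v_{9} + v_{10} = 2·v_{7} — sig = (3;(2))
  P = {0,1,2,9}:  v_{0} + v_{1} + v_{2} + v_{9} = v_{7} — sig = (4;(1))

so the primitive-relation signature multiset is
{ (2;()) ×2,  (2;(1)) ×2,  (2;(1,1)) ×3,  (2;(1,1,1)) ×4,  (2;(1,1,2)) ×2,  (2;(1,2,2)),  (2;(1,2,3)),  (2;(1,3,3)),  (2;(2)),  (3;()),  (3;(1)) ×3,  (3;(1,1)),  (3;(2)),  (4;(1)) }


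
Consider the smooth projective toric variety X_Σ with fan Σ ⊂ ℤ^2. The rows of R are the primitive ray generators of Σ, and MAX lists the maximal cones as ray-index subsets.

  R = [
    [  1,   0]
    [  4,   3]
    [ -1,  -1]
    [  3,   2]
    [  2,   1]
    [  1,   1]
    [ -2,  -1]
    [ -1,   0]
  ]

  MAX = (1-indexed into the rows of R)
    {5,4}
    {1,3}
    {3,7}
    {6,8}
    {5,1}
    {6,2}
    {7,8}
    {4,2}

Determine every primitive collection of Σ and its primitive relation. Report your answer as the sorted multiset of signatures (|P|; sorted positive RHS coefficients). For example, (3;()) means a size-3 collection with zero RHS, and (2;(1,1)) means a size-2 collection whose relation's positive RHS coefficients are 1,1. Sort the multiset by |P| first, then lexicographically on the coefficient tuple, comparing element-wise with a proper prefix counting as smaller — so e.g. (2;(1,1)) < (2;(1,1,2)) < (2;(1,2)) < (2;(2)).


Minimal non-faces — 20 found among 8 rays, 8 max cones:

  P={1,8}:  v_{1} + v_{8} = 0  ⟹  sig = (2;())
  P={3,6}:  v_{3} + v_{6} = 0  ⟹  sig = (2;())
  P={5,7}:  v_{5} + v_{7} = 0  ⟹  sig = (2;())
  P={1,6}:  v_{1} + v_{6} = v_{5}  ⟹  sig = (2;(1))
  P={1,7}:  v_{1} + v_{7} = v_{3}  ⟹  sig = (2;(1))
  P={2,3}:  v_{2} + v_{3} = v_{4}  ⟹  sig = (2;(1))
  P={3,4}:  v_{3} + v_{4} = v_{5}  ⟹  sig = (2;(1))
  P={3,5}:  v_{3} + v_{5} = v_{1}  ⟹  sig = (2;(1))
  P={3,8}:  v_{3} + v_{8} = v_{7}  ⟹  sig = (2;(1))
  P={4,6}:  v_{4} + v_{6} = v_{2}  ⟹  sig = (2;(1))
  P={4,7}:  v_{4} + v_{7} = v_{6}  ⟹  sig = (2;(1))
  P={5,6}:  v_{5} + v_{6} = v_{4}  ⟹  sig = (2;(1))
  P={5,8}:  v_{5} + v_{8} = v_{6}  ⟹  sig = (2;(1))
  P={6,7}:  v_{6} + v_{7} = v_{8}  ⟹  sig = (2;(1))
  P={1,2}:  v_{1} + v_{2} = v_{4} + v_{5}  ⟹  sig = (2;(1,1))
  P={1,4}:  v_{1} + v_{4} = 2·v_{5}  ⟹  sig = (2;(2))
  P={2,5}:  v_{2} + v_{5} = 2·v_{4}  ⟹  sig = (2;(2))
  P={2,7}:  v_{2} + v_{7} = 2·v_{6}  ⟹  sig = (2;(2))
  P={4,8}:  v_{4} + v_{8} = 2·v_{6}  ⟹  sig = (2;(2))
  P={2,8}:  v_{2} + v_{8} = 3·v_{6}  ⟹  sig = (2;(3))

Hence PRS(X_Σ) =
    |P|=2: 20 collections, coeffs (), (), (), (1), (1), (1), (1), (1), (1), (1), (1), (1), (1), (1), (1,1), (2), (2), (2), (2), (3)


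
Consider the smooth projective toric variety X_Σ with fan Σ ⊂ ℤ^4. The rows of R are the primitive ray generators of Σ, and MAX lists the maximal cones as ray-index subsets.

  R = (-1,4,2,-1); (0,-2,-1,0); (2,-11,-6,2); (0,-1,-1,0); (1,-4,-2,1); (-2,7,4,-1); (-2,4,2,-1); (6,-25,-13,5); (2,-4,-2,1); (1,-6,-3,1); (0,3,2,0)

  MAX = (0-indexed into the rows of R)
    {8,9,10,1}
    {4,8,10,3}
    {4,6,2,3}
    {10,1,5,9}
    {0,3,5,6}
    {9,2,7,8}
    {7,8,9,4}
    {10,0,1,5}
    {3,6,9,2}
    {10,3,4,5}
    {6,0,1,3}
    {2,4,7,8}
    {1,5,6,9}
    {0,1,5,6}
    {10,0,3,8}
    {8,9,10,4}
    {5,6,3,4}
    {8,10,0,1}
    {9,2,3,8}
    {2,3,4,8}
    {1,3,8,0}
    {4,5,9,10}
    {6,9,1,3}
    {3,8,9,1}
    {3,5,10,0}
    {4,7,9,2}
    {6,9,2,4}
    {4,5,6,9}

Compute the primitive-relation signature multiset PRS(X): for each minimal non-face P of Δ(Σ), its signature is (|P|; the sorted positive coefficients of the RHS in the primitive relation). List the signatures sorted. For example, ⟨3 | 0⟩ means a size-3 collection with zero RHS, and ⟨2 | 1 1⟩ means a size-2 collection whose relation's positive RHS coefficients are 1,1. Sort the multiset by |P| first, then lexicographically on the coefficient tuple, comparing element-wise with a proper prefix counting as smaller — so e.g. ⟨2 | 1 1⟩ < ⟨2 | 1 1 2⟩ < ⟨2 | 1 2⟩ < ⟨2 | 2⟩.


Minimal non-faces — 22 found among 11 rays, 28 max cones:

  {0,4}:  v_{0} + v_{4} = 0 ; sig = ⟨2 | 0⟩
  {6,8}:  v_{6} + v_{8} = 0 ; sig = ⟨2 | 0⟩
  {0,9}:  v_{0} + v_{9} = v_{1} ; sig = ⟨2 | 1⟩
  {1,4}:  v_{1} + v_{4} = v_{9} ; sig = ⟨2 | 1⟩
  {5,8}:  v_{5} + v_{8} = v_{10} ; sig = ⟨2 | 1⟩
  {6,10}:  v_{6} + v_{10} = v_{5} ; sig = ⟨2 | 1⟩
  {0,2}:  v_{0} + v_{2} = v_{3} + v_{9} ; sig = ⟨2 | 1 1⟩
  {0,7}:  v_{0} + v_{7} = v_{2} + v_{8} + v_{9} ; sig = ⟨2 | 1 1 1⟩
  {6,7}:  v_{6} + v_{7} = v_{2} + v_{4} + v_{9} ; sig = ⟨2 | 1 1 1⟩
  {1,7}:  v_{1} + v_{7} = v_{2} + v_{8} + 2·v_{9} ; sig = ⟨2 | 1 1 2⟩
  {7,10}:  v_{7} + v_{10} = 3·v_{4} + v_{8} + v_{9} ; sig = ⟨2 | 1 1 3⟩
  {1,2}:  v_{1} + v_{2} = v_{3} + 2·v_{9} ; sig = ⟨2 | 1 2⟩
  {2,5}:  v_{2} + v_{5} = 2·v_{4} + v_{6} ; sig = ⟨2 | 1 2⟩
  {3,7}:  v_{3} + v_{7} = 2·v_{2} + v_{8} ; sig = ⟨2 | 1 2⟩
  {5,7}:  v_{5} + v_{7} = 3·v_{4} + v_{9} ; sig = ⟨2 | 1 3⟩
  {2,10}:  v_{2} + v_{10} = 2·v_{4} ; sig = ⟨2 | 2⟩
  {1,3,10}:  v_{1} + v_{3} + v_{10} = 0 ; sig = ⟨3 | 0⟩
  {1,3,5}:  v_{1} + v_{3} + v_{5} = v_{6} ; sig = ⟨3 | 1⟩
  {3,4,9}:  v_{3} + v_{4} + v_{9} = v_{2} ; sig = ⟨3 | 1⟩
  {3,9,10}:  v_{3} + v_{9} + v_{10} = v_{4} ; sig = ⟨3 | 1⟩
  {3,5,9}:  v_{3} + v_{5} + v_{9} = v_{4} + v_{6} ; sig = ⟨3 | 1 1⟩
  {2,4,8,9}:  v_{2} + v_{4} + v_{8} + v_{9} = v_{7} ; sig = ⟨4 | 1⟩

so the primitive-relation signature multiset is
    ⟨2 | 0⟩
    ⟨2 | 0⟩
    ⟨2 | 1⟩
    ⟨2 | 1⟩
    ⟨2 | 1⟩
    ⟨2 | 1⟩
    ⟨2 | 1 1⟩
    ⟨2 | 1 1 1⟩
    ⟨2 | 1 1 1⟩
    ⟨2 | 1 1 2⟩
    ⟨2 | 1 1 3⟩
    ⟨2 | 1 2⟩
    ⟨2 | 1 2⟩
    ⟨2 | 1 2⟩
    ⟨2 | 1 3⟩
    ⟨2 | 2⟩
    ⟨3 | 0⟩
    ⟨3 | 1⟩
    ⟨3 | 1⟩
    ⟨3 | 1⟩
    ⟨3 | 1 1⟩
    ⟨4 | 1⟩


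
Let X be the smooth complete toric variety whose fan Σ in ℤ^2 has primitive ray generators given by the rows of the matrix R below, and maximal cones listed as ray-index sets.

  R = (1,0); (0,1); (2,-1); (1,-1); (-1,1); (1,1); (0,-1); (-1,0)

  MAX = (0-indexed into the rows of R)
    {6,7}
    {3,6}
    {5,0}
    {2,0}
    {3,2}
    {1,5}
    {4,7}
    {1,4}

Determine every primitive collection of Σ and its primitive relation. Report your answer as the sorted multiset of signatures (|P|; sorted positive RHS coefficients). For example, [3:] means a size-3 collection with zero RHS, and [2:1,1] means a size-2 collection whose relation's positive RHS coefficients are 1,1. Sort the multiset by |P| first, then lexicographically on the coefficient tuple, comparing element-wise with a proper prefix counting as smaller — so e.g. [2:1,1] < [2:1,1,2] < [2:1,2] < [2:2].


20 minimal non-faces of Δ(Σ) (on 8 rays):

  P={0,7}:  v_{0} + v_{7} = 0 ; sig = [2:]
  P={1,6}:  v_{1} + v_{6} = 0 ; sig = [2:]
  P={3,4}:  v_{3} + v_{4} = 0 ; sig = [2:]
  P={0,1}:  v_{0} + v_{1} = v_{5} ; sig = [2:1]
  P={0,3}:  v_{0} + v_{3} = v_{2} ; sig = [2:1]
  P={0,4}:  v_{0} + v_{4} = v_{1} ; sig = [2:1]
  P={0,6}:  v_{0} + v_{6} = v_{3} ; sig = [2:1]
  P={1,3}:  v_{1} + v_{3} = v_{0} ; sig = [2:1]
  P={1,7}:  v_{1} + v_{7} = v_{4} ; sig = [2:1]
  P={2,4}:  v_{2} + v_{4} = v_{0} ; sig = [2:1]
  P={2,7}:  v_{2} + v_{7} = v_{3} ; sig = [2:1]
  P={3,7}:  v_{3} + v_{7} = v_{6} ; sig = [2:1]
  P={4,6}:  v_{4} + v_{6} = v_{7} ; sig = [2:1]
  P={5,6}:  v_{5} + v_{6} = v_{0} ; sig = [2:1]
  P={5,7}:  v_{5} + v_{7} = v_{1} ; sig = [2:1]
  P={1,2}:  v_{1} + v_{2} = 2·v_{0} ; sig = [2:2]
  P={2,6}:  v_{2} + v_{6} = 2·v_{3} ; sig = [2:2]
  P={3,5}:  v_{3} + v_{5} = 2·v_{0} ; sig = [2:2]
  P={4,5}:  v_{4} + v_{5} = 2·v_{1} ; sig = [2:2]
  P={2,5}:  v_{2} + v_{5} = 3·v_{0} ; sig = [2:3]

Signatures (|P|; sorted positive RHS coefficients), sorted:
[[2:], [2:], [2:], [2:1], [2:1], [2:1], [2:1], [2:1], [2:1], [2:1], [2:1], [2:1], [2:1], [2:1], [2:1], [2:2], [2:2], [2:2], [2:2], [2:3]]


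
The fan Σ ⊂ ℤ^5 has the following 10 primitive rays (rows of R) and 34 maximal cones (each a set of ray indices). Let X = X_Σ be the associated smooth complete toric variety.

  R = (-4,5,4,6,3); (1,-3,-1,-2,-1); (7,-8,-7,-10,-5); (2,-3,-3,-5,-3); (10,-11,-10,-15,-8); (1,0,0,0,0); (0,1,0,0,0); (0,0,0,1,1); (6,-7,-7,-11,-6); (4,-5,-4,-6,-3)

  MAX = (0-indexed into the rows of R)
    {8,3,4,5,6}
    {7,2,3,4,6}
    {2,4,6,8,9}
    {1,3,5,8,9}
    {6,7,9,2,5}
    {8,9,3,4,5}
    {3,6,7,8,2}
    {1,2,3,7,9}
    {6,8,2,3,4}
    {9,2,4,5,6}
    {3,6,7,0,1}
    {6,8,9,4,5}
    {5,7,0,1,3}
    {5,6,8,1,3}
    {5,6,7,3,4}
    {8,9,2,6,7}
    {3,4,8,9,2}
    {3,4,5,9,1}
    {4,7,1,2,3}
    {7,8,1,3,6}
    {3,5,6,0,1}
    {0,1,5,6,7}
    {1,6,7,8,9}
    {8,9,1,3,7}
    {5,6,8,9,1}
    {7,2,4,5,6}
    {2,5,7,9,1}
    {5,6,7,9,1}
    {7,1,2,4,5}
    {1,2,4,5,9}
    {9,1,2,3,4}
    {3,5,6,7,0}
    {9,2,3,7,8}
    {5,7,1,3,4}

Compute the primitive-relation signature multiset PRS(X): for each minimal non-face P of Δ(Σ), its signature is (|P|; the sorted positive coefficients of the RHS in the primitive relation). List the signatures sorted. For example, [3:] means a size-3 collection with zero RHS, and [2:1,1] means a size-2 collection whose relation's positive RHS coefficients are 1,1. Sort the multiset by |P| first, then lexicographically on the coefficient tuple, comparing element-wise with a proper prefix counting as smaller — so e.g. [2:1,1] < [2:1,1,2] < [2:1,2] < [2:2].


16 collections generate NE(X_Σ); each relation:

  P = {0,9}:  v_{0} + v_{9} = 0  so sig = [2:]
  P = {0,8}:  v_{0} + v_{8} = v_{3} + v_{6}  so sig = [2:1,1]
  P = {0,2}:  v_{0} + v_{2} = v_{3} + v_{5} + v_{7}  so sig = [2:1,1,1]
  P = {0,4}:  v_{0} + v_{4} = 2·v_{3} + 2·v_{5} + v_{7}  so sig = [2:1,2,2]
  P = {2,3,5}:  v_{2} + v_{3} + v_{5} = v_{4}  so sig = [3:1]
  P = {3,6,9}:  v_{3} + v_{6} + v_{9} = v_{8}  so sig = [3:1]
  P = {5,7,8}:  v_{5} + v_{7} + v_{8} = v_{2} + v_{6}  so sig = [3:1,1]
  P = {2,5,8}:  v_{2} + v_{5} + v_{8} = v_{4} + v_{6} + v_{9}  so sig = [3:1,1,1]
  P = {1,4,6}:  v_{1} + v_{4} + v_{6} = v_{3} + v_{5} + 2·v_{9}  so sig = [3:1,1,2]
  P = {4,7,8}:  v_{4} + v_{7} + v_{8} = 2·v_{2} + v_{3} + v_{6}  so sig = [3:1,1,2]
  P = {1,4,8}:  v_{1} + v_{4} + v_{8} = 2·v_{3} + v_{5} + 3·v_{9}  so sig = [3:1,2,3]
  P = {1,2,8}:  v_{1} + v_{2} + v_{8} = v_{3} + 3·v_{9}  so sig = [3:1,3]
  P = {1,2,6}:  v_{1} + v_{2} + v_{6} = 2·v_{9}  so sig = [3:2]
  P = {4,7,9}:  v_{4} + v_{7} + v_{9} = 2·v_{2}  so sig = [3:2]
  P = {3,5,7,9}:  v_{3} + v_{5} + v_{7} + v_{9} = v_{2}  so sig = [4:1]
  P = {1,3,5,6,7}:  v_{1} + v_{3} + v_{5} + v_{6} + v_{7} = v_{9}  so sig = [5:1]

Hence PRS(X_Σ) =
{ [2:],  [2:1,1],  [2:1,1,1],  [2:1,2,2],  [3:1] ×2,  [3:1,1],  [3:1,1,1],  [3:1,1,2] ×2,  [3:1,2,3],  [3:1,3],  [3:2] ×2,  [4:1],  [5:1] }


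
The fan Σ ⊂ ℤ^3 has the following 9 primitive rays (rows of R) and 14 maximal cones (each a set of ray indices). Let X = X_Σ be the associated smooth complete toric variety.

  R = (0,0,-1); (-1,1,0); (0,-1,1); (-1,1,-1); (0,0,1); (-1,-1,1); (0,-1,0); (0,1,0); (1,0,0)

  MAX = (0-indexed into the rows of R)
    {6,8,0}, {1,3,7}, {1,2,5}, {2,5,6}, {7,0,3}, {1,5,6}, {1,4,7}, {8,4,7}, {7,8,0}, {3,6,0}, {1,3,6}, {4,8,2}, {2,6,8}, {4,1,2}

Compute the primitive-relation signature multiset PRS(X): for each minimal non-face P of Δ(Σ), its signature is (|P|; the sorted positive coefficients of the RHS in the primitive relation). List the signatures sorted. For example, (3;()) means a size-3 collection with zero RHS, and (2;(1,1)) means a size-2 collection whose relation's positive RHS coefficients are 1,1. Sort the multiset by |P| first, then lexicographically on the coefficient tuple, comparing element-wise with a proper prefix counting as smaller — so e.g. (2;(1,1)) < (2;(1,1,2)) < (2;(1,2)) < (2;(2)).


The 16 primitive collections of Σ (r=9, n=3):

  P = {0,4}:  v_{0} + v_{4} = 0  so sig = (2;())
  P = {6,7}:  v_{6} + v_{7} = 0  so sig = (2;())
  P = {0,1}:  v_{0} + v_{1} = v_{3}  so sig = (2;(1))
  P = {0,2}:  v_{0} + v_{2} = v_{6}  so sig = (2;(1))
  P = {1,8}:  v_{1} + v_{8} = v_{7}  so sig = (2;(1))
  P = {2,7}:  v_{2} + v_{7} = v_{4}  so sig = (2;(1))
  P = {3,4}:  v_{3} + v_{4} = v_{1}  so sig = (2;(1))
  P = {4,6}:  v_{4} + v_{6} = v_{2}  so sig = (2;(1))
  P = {5,8}:  v_{5} + v_{8} = v_{2}  so sig = (2;(1))
  P = {2,3}:  v_{2} + v_{3} = v_{1} + v_{6}  so sig = (2;(1,1))
  P = {3,8}:  v_{3} + v_{8} = v_{0} + v_{7}  so sig = (2;(1,1))
  P = {5,7}:  v_{5} + v_{7} = v_{1} + v_{2}  so sig = (2;(1,1))
  P = {0,5}:  v_{0} + v_{5} = v_{1} + 2·v_{6}  so sig = (2;(1,2))
  P = {4,5}:  v_{4} + v_{5} = v_{1} + 2·v_{2}  so sig = (2;(1,2))
  P = {3,5}:  v_{3} + v_{5} = 2·v_{1} + 2·v_{6}  so sig = (2;(2,2))
  P = {1,2,6}:  v_{1} + v_{2} + v_{6} = v_{5}  so sig = (3;(1))

Signatures (|P|; sorted positive RHS coefficients), sorted:
[(2;()), (2;()), (2;(1)), (2;(1)), (2;(1)), (2;(1)), (2;(1)), (2;(1)), (2;(1)), (2;(1,1)), (2;(1,1)), (2;(1,1)), (2;(1,2)), (2;(1,2)), (2;(2,2)), (3;(1))]


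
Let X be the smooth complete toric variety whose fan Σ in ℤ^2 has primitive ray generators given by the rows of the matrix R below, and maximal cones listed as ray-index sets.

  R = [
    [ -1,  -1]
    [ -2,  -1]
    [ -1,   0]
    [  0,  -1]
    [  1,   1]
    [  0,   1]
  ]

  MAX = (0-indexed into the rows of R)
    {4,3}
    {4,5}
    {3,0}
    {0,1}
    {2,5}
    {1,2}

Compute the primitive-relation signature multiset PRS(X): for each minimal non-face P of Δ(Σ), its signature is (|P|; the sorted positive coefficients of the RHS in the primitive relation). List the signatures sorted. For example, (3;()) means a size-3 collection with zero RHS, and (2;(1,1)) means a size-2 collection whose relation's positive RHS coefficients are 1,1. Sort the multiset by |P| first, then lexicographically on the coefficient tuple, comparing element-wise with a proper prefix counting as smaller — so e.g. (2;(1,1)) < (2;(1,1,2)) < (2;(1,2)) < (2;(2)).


Primitive collections (9):

  {0,4}:  v_{0} + v_{4} = 0  →  sig = (2;())
  {3,5}:  v_{3} + v_{5} = 0  →  sig = (2;())
  {0,2}:  v_{0} + v_{2} = v_{1}  →  sig = (2;(1))
  {0,5}:  v_{0} + v_{5} = v_{2}  →  sig = (2;(1))
  {1,4}:  v_{1} + v_{4} = v_{2}  →  sig = (2;(1))
  {2,3}:  v_{2} + v_{3} = v_{0}  →  sig = (2;(1))
  {2,4}:  v_{2} + v_{4} = v_{5}  →  sig = (2;(1))
  {1,3}:  v_{1} + v_{3} = 2·v_{0}  →  sig = (2;(2))
  {1,5}:  v_{1} + v_{5} = 2·v_{2}  →  sig = (2;(2))

Signatures (|P|; sorted positive RHS coefficients), sorted:
[(2;()), (2;()), (2;(1)), (2;(1)), (2;(1)), (2;(1)), (2;(1)), (2;(2)), (2;(2))]


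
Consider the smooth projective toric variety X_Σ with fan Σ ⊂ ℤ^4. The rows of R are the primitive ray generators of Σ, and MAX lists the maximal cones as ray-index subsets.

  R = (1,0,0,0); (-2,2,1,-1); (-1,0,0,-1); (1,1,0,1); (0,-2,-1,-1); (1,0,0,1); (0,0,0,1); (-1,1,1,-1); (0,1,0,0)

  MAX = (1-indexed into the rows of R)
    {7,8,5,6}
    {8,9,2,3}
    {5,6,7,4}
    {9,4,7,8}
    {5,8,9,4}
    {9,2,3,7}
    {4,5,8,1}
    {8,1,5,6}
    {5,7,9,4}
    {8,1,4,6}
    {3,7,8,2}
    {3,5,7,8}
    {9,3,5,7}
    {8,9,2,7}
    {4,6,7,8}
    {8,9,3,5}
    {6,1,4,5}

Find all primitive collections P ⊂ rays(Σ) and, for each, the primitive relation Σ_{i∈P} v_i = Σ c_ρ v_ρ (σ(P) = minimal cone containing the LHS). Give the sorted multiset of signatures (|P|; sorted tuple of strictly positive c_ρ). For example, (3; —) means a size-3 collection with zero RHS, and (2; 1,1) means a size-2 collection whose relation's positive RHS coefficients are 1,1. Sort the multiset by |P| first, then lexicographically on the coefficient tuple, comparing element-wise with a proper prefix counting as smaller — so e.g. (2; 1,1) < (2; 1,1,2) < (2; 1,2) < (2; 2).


14 collections generate NE(X_Σ); each relation:

  • {3,6}:  v_{3} + v_{6} = 0  ⟹  sig = (2; —)
  • {1,7}:  v_{1} + v_{7} = v_{6}  ⟹  sig = (2; 1)
  • {3,4}:  v_{3} + v_{4} = v_{9}  ⟹  sig = (2; 1)
  • {6,9}:  v_{6} + v_{9} = v_{4}  ⟹  sig = (2; 1)
  • {1,2}:  v_{1} + v_{2} = v_{8} + v_{9}  ⟹  sig = (2; 1,1)
  • {1,3}:  v_{1} + v_{3} = v_{4} + v_{5} + v_{8}  ⟹  sig = (2; 1,1,1)
  • {2,6}:  v_{2} + v_{6} = v_{7} + v_{8} + v_{9}  ⟹  sig = (2; 1,1,1)
  • {1,9}:  v_{1} + v_{9} = 2·v_{4} + v_{5} + v_{8}  ⟹  sig = (2; 1,1,2)
  • {2,4}:  v_{2} + v_{4} = v_{7} + v_{8} + 2·v_{9}  ⟹  sig = (2; 1,1,2)
  • {2,5}:  v_{2} + v_{5} = 2·v_{3}  ⟹  sig = (2; 2)
  • {4,5,7,8}:  v_{4} + v_{5} + v_{7} + v_{8} = 0  ⟹  sig = (4; —)
  • {3,7,8,9}:  v_{3} + v_{7} + v_{8} + v_{9} = v_{2}  ⟹  sig = (4; 1)
  • {4,5,6,8}:  v_{4} + v_{5} + v_{6} + v_{8} = v_{1}  ⟹  sig = (4; 1)
  • {5,7,8,9}:  v_{5} + v_{7} + v_{8} + v_{9} = v_{3}  ⟹  sig = (4; 1)

so the primitive-relation signature multiset is
[(2; —), (2; 1), (2; 1), (2; 1), (2; 1,1), (2; 1,1,1), (2; 1,1,1), (2; 1,1,2), (2; 1,1,2), (2; 2), (4; —), (4; 1), (4; 1), (4; 1)]


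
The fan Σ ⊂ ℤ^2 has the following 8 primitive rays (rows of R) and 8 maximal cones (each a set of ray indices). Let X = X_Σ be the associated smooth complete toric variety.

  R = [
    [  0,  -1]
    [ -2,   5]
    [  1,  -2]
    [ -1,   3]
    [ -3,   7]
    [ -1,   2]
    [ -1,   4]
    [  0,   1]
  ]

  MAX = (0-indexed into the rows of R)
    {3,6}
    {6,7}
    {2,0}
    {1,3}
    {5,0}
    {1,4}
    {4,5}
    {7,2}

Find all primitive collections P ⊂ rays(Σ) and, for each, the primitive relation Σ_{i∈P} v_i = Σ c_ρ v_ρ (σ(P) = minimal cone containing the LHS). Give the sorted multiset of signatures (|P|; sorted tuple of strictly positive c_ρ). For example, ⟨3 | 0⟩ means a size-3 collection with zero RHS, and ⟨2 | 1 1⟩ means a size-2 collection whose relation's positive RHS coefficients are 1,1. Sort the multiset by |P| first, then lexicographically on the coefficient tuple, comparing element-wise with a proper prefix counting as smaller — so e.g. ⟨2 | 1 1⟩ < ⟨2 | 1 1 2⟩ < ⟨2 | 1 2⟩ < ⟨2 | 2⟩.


Σ has 20 primitive collections:

  {0,7}:  v_{0} + v_{7} = 0  ⟹  sig = ⟨2 | 0⟩
  {2,5}:  v_{2} + v_{5} = 0  ⟹  sig = ⟨2 | 0⟩
  {0,3}:  v_{0} + v_{3} = v_{5}  ⟹  sig = ⟨2 | 1⟩
  {0,6}:  v_{0} + v_{6} = v_{3}  ⟹  sig = ⟨2 | 1⟩
  {1,2}:  v_{1} + v_{2} = v_{3}  ⟹  sig = ⟨2 | 1⟩
  {1,5}:  v_{1} + v_{5} = v_{4}  ⟹  sig = ⟨2 | 1⟩
  {2,3}:  v_{2} + v_{3} = v_{7}  ⟹  sig = ⟨2 | 1⟩
  {2,4}:  v_{2} + v_{4} = v_{1}  ⟹  sig = ⟨2 | 1⟩
  {3,5}:  v_{3} + v_{5} = v_{1}  ⟹  sig = ⟨2 | 1⟩
  {3,7}:  v_{3} + v_{7} = v_{6}  ⟹  sig = ⟨2 | 1⟩
  {5,7}:  v_{5} + v_{7} = v_{3}  ⟹  sig = ⟨2 | 1⟩
  {4,7}:  v_{4} + v_{7} = v_{1} + v_{3}  ⟹  sig = ⟨2 | 1 1⟩
  {4,6}:  v_{4} + v_{6} = v_{1} + 2·v_{3}  ⟹  sig = ⟨2 | 1 2⟩
  {0,1}:  v_{0} + v_{1} = 2·v_{5}  ⟹  sig = ⟨2 | 2⟩
  {1,7}:  v_{1} + v_{7} = 2·v_{3}  ⟹  sig = ⟨2 | 2⟩
  {2,6}:  v_{2} + v_{6} = 2·v_{7}  ⟹  sig = ⟨2 | 2⟩
  {3,4}:  v_{3} + v_{4} = 2·v_{1}  ⟹  sig = ⟨2 | 2⟩
  {5,6}:  v_{5} + v_{6} = 2·v_{3}  ⟹  sig = ⟨2 | 2⟩
  {0,4}:  v_{0} + v_{4} = 3·v_{5}  ⟹  sig = ⟨2 | 3⟩
  {1,6}:  v_{1} + v_{6} = 3·v_{3}  ⟹  sig = ⟨2 | 3⟩

Sorted signature multiset PRS(X):
[⟨2 | 0⟩, ⟨2 | 0⟩, ⟨2 | 1⟩, ⟨2 | 1⟩, ⟨2 | 1⟩, ⟨2 | 1⟩, ⟨2 | 1⟩, ⟨2 | 1⟩, ⟨2 | 1⟩, ⟨2 | 1⟩, ⟨2 | 1⟩, ⟨2 | 1 1⟩, ⟨2 | 1 2⟩, ⟨2 | 2⟩, ⟨2 | 2⟩, ⟨2 | 2⟩, ⟨2 | 2⟩, ⟨2 | 2⟩, ⟨2 | 3⟩, ⟨2 | 3⟩]


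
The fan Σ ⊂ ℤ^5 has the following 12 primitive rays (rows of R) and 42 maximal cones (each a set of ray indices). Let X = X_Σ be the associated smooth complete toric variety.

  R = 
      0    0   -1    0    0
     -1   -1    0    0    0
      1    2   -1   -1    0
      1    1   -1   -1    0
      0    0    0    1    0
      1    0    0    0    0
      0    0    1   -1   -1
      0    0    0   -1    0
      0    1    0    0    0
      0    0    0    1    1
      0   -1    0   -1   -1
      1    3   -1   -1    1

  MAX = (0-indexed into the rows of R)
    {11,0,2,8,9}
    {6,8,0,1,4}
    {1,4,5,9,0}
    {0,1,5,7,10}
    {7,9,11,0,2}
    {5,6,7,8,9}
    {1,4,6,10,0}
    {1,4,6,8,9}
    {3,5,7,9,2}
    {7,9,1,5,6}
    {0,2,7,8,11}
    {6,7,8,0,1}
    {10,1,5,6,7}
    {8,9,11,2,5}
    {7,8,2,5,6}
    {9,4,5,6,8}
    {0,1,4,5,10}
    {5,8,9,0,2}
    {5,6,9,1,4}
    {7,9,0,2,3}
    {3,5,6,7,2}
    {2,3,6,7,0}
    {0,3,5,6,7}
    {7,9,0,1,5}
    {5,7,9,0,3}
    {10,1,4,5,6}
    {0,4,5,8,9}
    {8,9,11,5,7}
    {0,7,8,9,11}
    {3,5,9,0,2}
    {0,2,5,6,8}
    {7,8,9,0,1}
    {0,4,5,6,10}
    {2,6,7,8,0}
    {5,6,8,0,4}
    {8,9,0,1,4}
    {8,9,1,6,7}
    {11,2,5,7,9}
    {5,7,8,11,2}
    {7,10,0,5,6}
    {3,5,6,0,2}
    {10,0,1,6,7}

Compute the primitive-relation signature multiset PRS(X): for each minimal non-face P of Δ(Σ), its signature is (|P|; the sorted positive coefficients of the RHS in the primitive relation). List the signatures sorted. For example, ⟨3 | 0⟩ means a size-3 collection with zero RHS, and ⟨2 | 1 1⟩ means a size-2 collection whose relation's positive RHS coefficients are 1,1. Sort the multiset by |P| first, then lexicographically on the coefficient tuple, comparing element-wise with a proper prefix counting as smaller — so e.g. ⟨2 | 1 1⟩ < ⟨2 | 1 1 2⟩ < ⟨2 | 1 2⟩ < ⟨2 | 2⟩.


Σ has 24 primitive collections:

  P={4,7}:  v_{4} + v_{7} = 0  ⇒ sig = ⟨2 | 0⟩
  P={3,8}:  v_{3} + v_{8} = v_{2}  ⇒ sig = ⟨2 | 1⟩
  P={1,3}:  v_{1} + v_{3} = v_{0} + v_{7}  ⇒ sig = ⟨2 | 1 1⟩
  P={8,10}:  v_{8} + v_{10} = v_{0} + v_{6}  ⇒ sig = ⟨2 | 1 1⟩
  P={9,10}:  v_{9} + v_{10} = v_{1} + v_{5}  ⇒ sig = ⟨2 | 1 1⟩
  P={10,11}:  v_{10} + v_{11} = v_{2} + v_{7}  ⇒ sig = ⟨2 | 1 1⟩
  P={1,2}:  v_{1} + v_{2} = v_{0} + v_{7} + v_{8}  ⇒ sig = ⟨2 | 1 1 1⟩
  P={2,10}:  v_{2} + v_{10} = v_{0} + v_{3} + v_{6}  ⇒ sig = ⟨2 | 1 1 1⟩
  P={3,4}:  v_{3} + v_{4} = v_{0} + v_{5} + v_{8}  ⇒ sig = ⟨2 | 1 1 1⟩
  P={4,11}:  v_{4} + v_{11} = v_{2} + v_{8} + v_{9}  ⇒ sig = ⟨2 | 1 1 1⟩
  P={3,10}:  v_{3} + v_{10} = 2·v_{0} + v_{5} + v_{6} + v_{7}  ⇒ sig = ⟨2 | 1 1 1 2⟩
  P={2,4}:  v_{2} + v_{4} = v_{0} + v_{5} + 2·v_{8}  ⇒ sig = ⟨2 | 1 1 2⟩
  P={3,11}:  v_{3} + v_{11} = 2·v_{2} + v_{7} + v_{9}  ⇒ sig = ⟨2 | 1 1 2⟩
  P={1,11}:  v_{1} + v_{11} = v_{0} + 2·v_{7} + 2·v_{8} + v_{9}  ⇒ sig = ⟨2 | 1 1 2 2⟩
  P={6,11}:  v_{6} + v_{11} = v_{5} + 2·v_{7} + 3·v_{8}  ⇒ sig = ⟨2 | 1 2 3⟩
  P={0,6,9}:  v_{0} + v_{6} + v_{9} = 0  ⇒ sig = ⟨3 | 0⟩
  P={1,5,8}:  v_{1} + v_{5} + v_{8} = 0  ⇒ sig = ⟨3 | 0⟩
  P={0,5,11}:  v_{0} + v_{5} + v_{11} = v_{2} + v_{3} + v_{9}  ⇒ sig = ⟨3 | 1 1 1⟩
  P={3,6,9}:  v_{3} + v_{6} + v_{9} = v_{5} + v_{7} + v_{8}  ⇒ sig = ⟨3 | 1 1 1⟩
  P={2,6,9}:  v_{2} + v_{6} + v_{9} = v_{5} + v_{7} + 2·v_{8}  ⇒ sig = ⟨3 | 1 1 2⟩
  P={0,1,5,6}:  v_{0} + v_{1} + v_{5} + v_{6} = v_{10}  ⇒ sig = ⟨4 | 1⟩
  P={0,5,7,8}:  v_{0} + v_{5} + v_{7} + v_{8} = v_{3}  ⇒ sig = ⟨4 | 1⟩
  P={2,7,8,9}:  v_{2} + v_{7} + v_{8} + v_{9} = v_{11}  ⇒ sig = ⟨4 | 1⟩
  P={0,2,5,7}:  v_{0} + v_{2} + v_{5} + v_{7} = 2·v_{3}  ⇒ sig = ⟨4 | 2⟩

Hence PRS(X_Σ) =
    ⟨2 | 0⟩
    ⟨2 | 1⟩
    ⟨2 | 1 1⟩
    ⟨2 | 1 1⟩
    ⟨2 | 1 1⟩
    ⟨2 | 1 1⟩
    ⟨2 | 1 1 1⟩
    ⟨2 | 1 1 1⟩
    ⟨2 | 1 1 1⟩
    ⟨2 | 1 1 1⟩
    ⟨2 | 1 1 1 2⟩
    ⟨2 | 1 1 2⟩
    ⟨2 | 1 1 2⟩
    ⟨2 | 1 1 2 2⟩
    ⟨2 | 1 2 3⟩
    ⟨3 | 0⟩
    ⟨3 | 0⟩
    ⟨3 | 1 1 1⟩
    ⟨3 | 1 1 1⟩
    ⟨3 | 1 1 2⟩
    ⟨4 | 1⟩
    ⟨4 | 1⟩
    ⟨4 | 1⟩
    ⟨4 | 2⟩


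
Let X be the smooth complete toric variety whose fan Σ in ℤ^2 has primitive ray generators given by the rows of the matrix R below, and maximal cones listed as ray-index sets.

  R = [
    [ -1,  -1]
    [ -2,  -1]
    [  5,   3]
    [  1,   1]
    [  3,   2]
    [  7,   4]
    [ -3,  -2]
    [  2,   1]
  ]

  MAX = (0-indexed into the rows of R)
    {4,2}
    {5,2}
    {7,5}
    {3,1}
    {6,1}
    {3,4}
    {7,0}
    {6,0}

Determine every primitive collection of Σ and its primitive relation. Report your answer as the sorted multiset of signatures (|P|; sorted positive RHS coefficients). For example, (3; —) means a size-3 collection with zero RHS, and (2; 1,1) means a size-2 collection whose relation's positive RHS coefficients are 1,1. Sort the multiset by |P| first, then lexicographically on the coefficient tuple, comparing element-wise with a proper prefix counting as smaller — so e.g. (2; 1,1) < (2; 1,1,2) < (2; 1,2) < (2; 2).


Primitive collections (20):

  • {0,3}:  v_{0} + v_{3} = 0  ⟹  sig = (2; —)
  • {1,7}:  v_{1} + v_{7} = 0  ⟹  sig = (2; —)
  • {4,6}:  v_{4} + v_{6} = 0  ⟹  sig = (2; —)
  • {0,1}:  v_{0} + v_{1} = v_{6}  ⟹  sig = (2; 1)
  • {0,4}:  v_{0} + v_{4} = v_{7}  ⟹  sig = (2; 1)
  • {1,2}:  v_{1} + v_{2} = v_{4}  ⟹  sig = (2; 1)
  • {1,4}:  v_{1} + v_{4} = v_{3}  ⟹  sig = (2; 1)
  • {1,5}:  v_{1} + v_{5} = v_{2}  ⟹  sig = (2; 1)
  • {2,6}:  v_{2} + v_{6} = v_{7}  ⟹  sig = (2; 1)
  • {2,7}:  v_{2} + v_{7} = v_{5}  ⟹  sig = (2; 1)
  • {3,6}:  v_{3} + v_{6} = v_{1}  ⟹  sig = (2; 1)
  • {3,7}:  v_{3} + v_{7} = v_{4}  ⟹  sig = (2; 1)
  • {4,7}:  v_{4} + v_{7} = v_{2}  ⟹  sig = (2; 1)
  • {6,7}:  v_{6} + v_{7} = v_{0}  ⟹  sig = (2; 1)
  • {3,5}:  v_{3} + v_{5} = v_{2} + v_{4}  ⟹  sig = (2; 1,1)
  • {0,2}:  v_{0} + v_{2} = 2·v_{7}  ⟹  sig = (2; 2)
  • {2,3}:  v_{2} + v_{3} = 2·v_{4}  ⟹  sig = (2; 2)
  • {4,5}:  v_{4} + v_{5} = 2·v_{2}  ⟹  sig = (2; 2)
  • {5,6}:  v_{5} + v_{6} = 2·v_{7}  ⟹  sig = (2; 2)
  • {0,5}:  v_{0} + v_{5} = 3·v_{7}  ⟹  sig = (2; 3)

so the primitive-relation signature multiset is
    |P|=2: 20 collections, coeffs (), (), (), (1), (1), (1), (1), (1), (1), (1), (1), (1), (1), (1), (1,1), (2), (2), (2), (2), (3)


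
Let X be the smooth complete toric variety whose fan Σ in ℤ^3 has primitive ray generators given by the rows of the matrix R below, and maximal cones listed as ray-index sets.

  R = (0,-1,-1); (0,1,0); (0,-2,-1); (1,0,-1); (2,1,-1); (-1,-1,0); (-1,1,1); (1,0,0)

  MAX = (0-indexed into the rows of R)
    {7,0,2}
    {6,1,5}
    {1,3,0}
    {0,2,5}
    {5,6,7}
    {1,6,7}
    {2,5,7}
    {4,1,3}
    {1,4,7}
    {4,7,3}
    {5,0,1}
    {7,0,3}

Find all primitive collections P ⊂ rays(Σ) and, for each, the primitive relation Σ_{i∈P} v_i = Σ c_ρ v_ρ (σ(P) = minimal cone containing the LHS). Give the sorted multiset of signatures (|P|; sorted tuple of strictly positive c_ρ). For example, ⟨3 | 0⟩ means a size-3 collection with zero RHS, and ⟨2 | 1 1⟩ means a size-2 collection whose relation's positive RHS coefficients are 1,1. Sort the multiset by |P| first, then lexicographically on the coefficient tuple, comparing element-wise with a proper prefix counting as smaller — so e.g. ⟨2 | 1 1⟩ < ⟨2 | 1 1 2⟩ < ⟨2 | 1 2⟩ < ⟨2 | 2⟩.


Primitive collections (14):

  {1,2}:  v_{1} + v_{2} = v_{0}  so sig = ⟨2 | 1⟩
  {2,6}:  v_{2} + v_{6} = v_{5}  so sig = ⟨2 | 1⟩
  {3,5}:  v_{3} + v_{5} = v_{0}  so sig = ⟨2 | 1⟩
  {3,6}:  v_{3} + v_{6} = v_{1}  so sig = ⟨2 | 1⟩
  {4,5}:  v_{4} + v_{5} = v_{3}  so sig = ⟨2 | 1⟩
  {0,6}:  v_{0} + v_{6} = v_{1} + v_{5}  so sig = ⟨2 | 1 1⟩
  {2,4}:  v_{2} + v_{4} = v_{0} + v_{3} + v_{7}  so sig = ⟨2 | 1 1 1⟩
  {2,3}:  v_{2} + v_{3} = 2·v_{0} + v_{7}  so sig = ⟨2 | 1 2⟩
  {4,6}:  v_{4} + v_{6} = 2·v_{1} + v_{7}  so sig = ⟨2 | 1 2⟩
  {0,4}:  v_{0} + v_{4} = 2·v_{3}  so sig = ⟨2 | 2⟩
  {1,5,7}:  v_{1} + v_{5} + v_{7} = 0  so sig = ⟨3 | 0⟩
  {0,1,7}:  v_{0} + v_{1} + v_{7} = v_{3}  so sig = ⟨3 | 1⟩
  {0,5,7}:  v_{0} + v_{5} + v_{7} = v_{2}  so sig = ⟨3 | 1⟩
  {1,3,7}:  v_{1} + v_{3} + v_{7} = v_{4}  so sig = ⟨3 | 1⟩

so the primitive-relation signature multiset is
[⟨2 | 1⟩, ⟨2 | 1⟩, ⟨2 | 1⟩, ⟨2 | 1⟩, ⟨2 | 1⟩, ⟨2 | 1 1⟩, ⟨2 | 1 1 1⟩, ⟨2 | 1 2⟩, ⟨2 | 1 2⟩, ⟨2 | 2⟩, ⟨3 | 0⟩, ⟨3 | 1⟩, ⟨3 | 1⟩, ⟨3 | 1⟩]


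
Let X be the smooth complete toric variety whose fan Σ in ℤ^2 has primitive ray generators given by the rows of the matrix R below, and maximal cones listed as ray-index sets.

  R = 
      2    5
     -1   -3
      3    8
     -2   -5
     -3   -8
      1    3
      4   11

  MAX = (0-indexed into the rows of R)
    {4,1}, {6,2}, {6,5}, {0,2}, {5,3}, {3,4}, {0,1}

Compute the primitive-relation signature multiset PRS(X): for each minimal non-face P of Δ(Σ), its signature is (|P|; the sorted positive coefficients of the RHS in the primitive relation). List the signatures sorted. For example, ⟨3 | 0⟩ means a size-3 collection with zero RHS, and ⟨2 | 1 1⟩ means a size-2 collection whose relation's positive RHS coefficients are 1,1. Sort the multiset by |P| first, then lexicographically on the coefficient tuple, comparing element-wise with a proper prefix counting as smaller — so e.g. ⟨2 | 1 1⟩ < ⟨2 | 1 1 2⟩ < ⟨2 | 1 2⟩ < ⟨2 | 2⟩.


14 collections generate NE(X_Σ); each relation:

  P={0,3}:  v_{0} + v_{3} = 0 ; sig = ⟨2 | 0⟩
  P={1,5}:  v_{1} + v_{5} = 0 ; sig = ⟨2 | 0⟩
  P={2,4}:  v_{2} + v_{4} = 0 ; sig = ⟨2 | 0⟩
  P={0,4}:  v_{0} + v_{4} = v_{1} ; sig = ⟨2 | 1⟩
  P={0,5}:  v_{0} + v_{5} = v_{2} ; sig = ⟨2 | 1⟩
  P={1,2}:  v_{1} + v_{2} = v_{0} ; sig = ⟨2 | 1⟩
  P={1,3}:  v_{1} + v_{3} = v_{4} ; sig = ⟨2 | 1⟩
  P={1,6}:  v_{1} + v_{6} = v_{2} ; sig = ⟨2 | 1⟩
  P={2,3}:  v_{2} + v_{3} = v_{5} ; sig = ⟨2 | 1⟩
  P={2,5}:  v_{2} + v_{5} = v_{6} ; sig = ⟨2 | 1⟩
  P={4,5}:  v_{4} + v_{5} = v_{3} ; sig = ⟨2 | 1⟩
  P={4,6}:  v_{4} + v_{6} = v_{5} ; sig = ⟨2 | 1⟩
  P={0,6}:  v_{0} + v_{6} = 2·v_{2} ; sig = ⟨2 | 2⟩
  P={3,6}:  v_{3} + v_{6} = 2·v_{5} ; sig = ⟨2 | 2⟩

Signatures (|P|; sorted positive RHS coefficients), sorted:
[⟨2 | 0⟩, ⟨2 | 0⟩, ⟨2 | 0⟩, ⟨2 | 1⟩, ⟨2 | 1⟩, ⟨2 | 1⟩, ⟨2 | 1⟩, ⟨2 | 1⟩, ⟨2 | 1⟩, ⟨2 | 1⟩, ⟨2 | 1⟩, ⟨2 | 1⟩, ⟨2 | 2⟩, ⟨2 | 2⟩]
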